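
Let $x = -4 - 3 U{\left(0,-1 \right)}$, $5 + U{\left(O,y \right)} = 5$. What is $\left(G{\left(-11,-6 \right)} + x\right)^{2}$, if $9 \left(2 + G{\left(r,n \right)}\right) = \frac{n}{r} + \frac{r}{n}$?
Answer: $\frac{11607649}{352836} \approx 32.898$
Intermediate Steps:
$G{\left(r,n \right)} = -2 + \frac{n}{9 r} + \frac{r}{9 n}$ ($G{\left(r,n \right)} = -2 + \frac{\frac{n}{r} + \frac{r}{n}}{9} = -2 + \left(\frac{n}{9 r} + \frac{r}{9 n}\right) = -2 + \frac{n}{9 r} + \frac{r}{9 n}$)
$U{\left(O,y \right)} = 0$ ($U{\left(O,y \right)} = -5 + 5 = 0$)
$x = -4$ ($x = -4 - 0 = -4 + 0 = -4$)
$\left(G{\left(-11,-6 \right)} + x\right)^{2} = \left(\left(-2 + \frac{1}{9} \left(-6\right) \frac{1}{-11} + \frac{1}{9} \left(-11\right) \frac{1}{-6}\right) - 4\right)^{2} = \left(\left(-2 + \frac{1}{9} \left(-6\right) \left(- \frac{1}{11}\right) + \frac{1}{9} \left(-11\right) \left(- \frac{1}{6}\right)\right) - 4\right)^{2} = \left(\left(-2 + \frac{2}{33} + \frac{11}{54}\right) - 4\right)^{2} = \left(- \frac{1031}{594} - 4\right)^{2} = \left(- \frac{3407}{594}\right)^{2} = \frac{11607649}{352836}$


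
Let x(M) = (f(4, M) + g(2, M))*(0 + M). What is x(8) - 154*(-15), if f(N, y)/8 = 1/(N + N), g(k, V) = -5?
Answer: 2278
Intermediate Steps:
f(N, y) = 4/N (f(N, y) = 8/(N + N) = 8/((2*N)) = 8*(1/(2*N)) = 4/N)
x(M) = -4*M (x(M) = (4/4 - 5)*(0 + M) = (4*(1/4) - 5)*M = (1 - 5)*M = -4*M)
x(8) - 154*(-15) = -4*8 - 154*(-15) = -32 + 2310 = 2278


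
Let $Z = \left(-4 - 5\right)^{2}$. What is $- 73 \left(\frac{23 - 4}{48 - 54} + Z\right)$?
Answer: $- \frac{34091}{6} \approx -5681.8$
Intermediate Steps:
$Z = 81$ ($Z = \left(-9\right)^{2} = 81$)
$- 73 \left(\frac{23 - 4}{48 - 54} + Z\right) = - 73 \left(\frac{23 - 4}{48 - 54} + 81\right) = - 73 \left(\frac{19}{-6} + 81\right) = - 73 \left(19 \left(- \frac{1}{6}\right) + 81\right) = - 73 \left(- \frac{19}{6} + 81\right) = \left(-73\right) \frac{467}{6} = - \frac{34091}{6}$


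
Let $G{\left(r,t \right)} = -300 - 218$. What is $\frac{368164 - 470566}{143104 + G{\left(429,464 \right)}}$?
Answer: $- \frac{51201}{71293} \approx -0.71818$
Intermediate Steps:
$G{\left(r,t \right)} = -518$
$\frac{368164 - 470566}{143104 + G{\left(429,464 \right)}} = \frac{368164 - 470566}{143104 - 518} = - \frac{102402}{142586} = \left(-102402\right) \frac{1}{142586} = - \frac{51201}{71293}$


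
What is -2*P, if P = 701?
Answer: -1402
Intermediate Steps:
-2*P = -2*701 = -1402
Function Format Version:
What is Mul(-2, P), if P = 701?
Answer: -1402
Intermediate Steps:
Mul(-2, P) = Mul(-2, 701) = -1402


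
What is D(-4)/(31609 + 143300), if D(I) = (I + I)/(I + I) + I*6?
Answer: -23/174909 ≈ -0.00013150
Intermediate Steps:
D(I) = 1 + 6*I (D(I) = (2*I)/((2*I)) + 6*I = (2*I)*(1/(2*I)) + 6*I = 1 + 6*I)
D(-4)/(31609 + 143300) = (1 + 6*(-4))/(31609 + 143300) = (1 - 24)/174909 = -23*1/174909 = -23/174909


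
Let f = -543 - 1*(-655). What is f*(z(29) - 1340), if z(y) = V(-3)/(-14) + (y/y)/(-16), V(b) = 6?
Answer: -150135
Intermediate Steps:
z(y) = -55/112 (z(y) = 6/(-14) + (y/y)/(-16) = 6*(-1/14) + 1*(-1/16) = -3/7 - 1/16 = -55/112)
f = 112 (f = -543 + 655 = 112)
f*(z(29) - 1340) = 112*(-55/112 - 1340) = 112*(-150135/112) = -150135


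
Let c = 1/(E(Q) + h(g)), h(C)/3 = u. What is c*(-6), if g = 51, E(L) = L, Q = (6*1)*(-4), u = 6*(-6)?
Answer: 1/22 ≈ 0.045455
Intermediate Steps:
u = -36
Q = -24 (Q = 6*(-4) = -24)
h(C) = -108 (h(C) = 3*(-36) = -108)
c = -1/132 (c = 1/(-24 - 108) = 1/(-132) = -1/132 ≈ -0.0075758)
c*(-6) = -1/132*(-6) = 1/22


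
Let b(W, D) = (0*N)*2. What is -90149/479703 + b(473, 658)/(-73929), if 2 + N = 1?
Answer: -90149/479703 ≈ -0.18793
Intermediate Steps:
N = -1 (N = -2 + 1 = -1)
b(W, D) = 0 (b(W, D) = (0*(-1))*2 = 0*2 = 0)
-90149/479703 + b(473, 658)/(-73929) = -90149/479703 + 0/(-73929) = -90149*1/479703 + 0*(-1/73929) = -90149/479703 + 0 = -90149/479703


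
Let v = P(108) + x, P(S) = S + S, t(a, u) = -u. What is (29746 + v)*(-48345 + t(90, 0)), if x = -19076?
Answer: -526283670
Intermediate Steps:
P(S) = 2*S
v = -18860 (v = 2*108 - 19076 = 216 - 19076 = -18860)
(29746 + v)*(-48345 + t(90, 0)) = (29746 - 18860)*(-48345 - 1*0) = 10886*(-48345 + 0) = 10886*(-48345) = -526283670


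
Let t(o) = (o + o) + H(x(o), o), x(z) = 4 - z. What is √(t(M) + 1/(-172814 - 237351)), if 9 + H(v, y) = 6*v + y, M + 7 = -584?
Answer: √300804764668135/410165 ≈ 42.285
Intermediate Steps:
M = -591 (M = -7 - 584 = -591)
H(v, y) = -9 + y + 6*v (H(v, y) = -9 + (6*v + y) = -9 + (y + 6*v) = -9 + y + 6*v)
t(o) = 15 - 3*o (t(o) = (o + o) + (-9 + o + 6*(4 - o)) = 2*o + (-9 + o + (24 - 6*o)) = 2*o + (15 - 5*o) = 15 - 3*o)
√(t(M) + 1/(-172814 - 237351)) = √((15 - 3*(-591)) + 1/(-172814 - 237351)) = √((15 + 1773) + 1/(-410165)) = √(1788 - 1/410165) = √(733375019/410165) = √300804764668135/410165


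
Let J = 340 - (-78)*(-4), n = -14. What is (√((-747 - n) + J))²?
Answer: -705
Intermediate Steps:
J = 28 (J = 340 - 1*312 = 340 - 312 = 28)
(√((-747 - n) + J))² = (√((-747 - 1*(-14)) + 28))² = (√((-747 + 14) + 28))² = (√(-733 + 28))² = (√(-705))² = (I*√705)² = -705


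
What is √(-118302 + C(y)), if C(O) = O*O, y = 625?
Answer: √272323 ≈ 521.85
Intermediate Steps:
C(O) = O²
√(-118302 + C(y)) = √(-118302 + 625²) = √(-118302 + 390625) = √272323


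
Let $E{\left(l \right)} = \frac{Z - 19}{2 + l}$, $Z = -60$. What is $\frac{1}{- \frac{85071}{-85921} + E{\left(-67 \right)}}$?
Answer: $\frac{5584865}{12317374} \approx 0.45341$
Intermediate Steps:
$E{\left(l \right)} = - \frac{79}{2 + l}$ ($E{\left(l \right)} = \frac{-60 - 19}{2 + l} = - \frac{79}{2 + l}$)
$\frac{1}{- \frac{85071}{-85921} + E{\left(-67 \right)}} = \frac{1}{- \frac{85071}{-85921} - \frac{79}{2 - 67}} = \frac{1}{\left(-85071\right) \left(- \frac{1}{85921}\right) - \frac{79}{-65}} = \frac{1}{\frac{85071}{85921} - - \frac{79}{65}} = \frac{1}{\frac{85071}{85921} + \frac{79}{65}} = \frac{1}{\frac{12317374}{5584865}} = \frac{5584865}{12317374}$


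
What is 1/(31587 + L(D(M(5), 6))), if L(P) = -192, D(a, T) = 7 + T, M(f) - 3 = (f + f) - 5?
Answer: 1/31395 ≈ 3.1852e-5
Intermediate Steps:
M(f) = -2 + 2*f (M(f) = 3 + ((f + f) - 5) = 3 + (2*f - 5) = 3 + (-5 + 2*f) = -2 + 2*f)
1/(31587 + L(D(M(5), 6))) = 1/(31587 - 192) = 1/31395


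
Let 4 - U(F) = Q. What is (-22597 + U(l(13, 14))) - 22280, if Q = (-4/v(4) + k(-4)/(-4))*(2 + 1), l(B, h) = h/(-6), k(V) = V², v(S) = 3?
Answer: -44857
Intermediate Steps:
l(B, h) = -h/6 (l(B, h) = h*(-⅙) = -h/6)
Q = -16 (Q = (-4/3 + (-4)²/(-4))*(2 + 1) = (-4*⅓ + 16*(-¼))*3 = (-4/3 - 4)*3 = -16/3*3 = -16)
U(F) = 20 (U(F) = 4 - 1*(-16) = 4 + 16 = 20)
(-22597 + U(l(13, 14))) - 22280 = (-22597 + 20) - 22280 = -22577 - 22280 = -44857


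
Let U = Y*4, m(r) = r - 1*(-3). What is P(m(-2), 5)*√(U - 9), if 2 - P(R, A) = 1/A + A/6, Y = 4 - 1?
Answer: 29*√3/30 ≈ 1.6743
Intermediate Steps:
Y = 3
m(r) = 3 + r (m(r) = r + 3 = 3 + r)
P(R, A) = 2 - 1/A - A/6 (P(R, A) = 2 - (1/A + A/6) = 2 + (-1/A - A/6) = 2 - 1/A - A/6)
U = 12 (U = 3*4 = 12)
P(m(-2), 5)*√(U - 9) = (2 - 1/5 - ⅙*5)*√(12 - 9) = (2 - 1*⅕ - ⅚)*√3 = (2 - ⅕ - ⅚)*√3 = 29*√3/30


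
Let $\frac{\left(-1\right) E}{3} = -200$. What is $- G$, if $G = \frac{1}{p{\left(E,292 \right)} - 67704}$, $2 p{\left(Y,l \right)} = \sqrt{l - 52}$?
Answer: $\frac{5642}{381985963} + \frac{\sqrt{15}}{2291915778} \approx 1.4772 \cdot 10^{-5}$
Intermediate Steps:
$E = 600$ ($E = \left(-3\right) \left(-200\right) = 600$)
$p{\left(Y,l \right)} = \frac{\sqrt{-52 + l}}{2}$ ($p{\left(Y,l \right)} = \frac{\sqrt{l - 52}}{2} = \frac{\sqrt{-52 + l}}{2}$)
$G = \frac{1}{-67704 + 2 \sqrt{15}}$ ($G = \frac{1}{\frac{\sqrt{-52 + 292}}{2} - 67704} = \frac{1}{\frac{\sqrt{240}}{2} - 67704} = \frac{1}{\frac{4 \sqrt{15}}{2} - 67704} = \frac{1}{2 \sqrt{15} - 67704} = \frac{1}{-67704 + 2 \sqrt{15}} \approx -1.4772 \cdot 10^{-5}$)
$- G = - (- \frac{5642}{381985963} - \frac{\sqrt{15}}{2291915778}) = \frac{5642}{381985963} + \frac{\sqrt{15}}{2291915778}$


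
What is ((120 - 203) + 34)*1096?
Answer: -53704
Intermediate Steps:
((120 - 203) + 34)*1096 = (-83 + 34)*1096 = -49*1096 = -53704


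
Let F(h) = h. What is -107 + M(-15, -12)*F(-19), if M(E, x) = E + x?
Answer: 406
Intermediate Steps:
-107 + M(-15, -12)*F(-19) = -107 + (-15 - 12)*(-19) = -107 - 27*(-19) = -107 + 513 = 406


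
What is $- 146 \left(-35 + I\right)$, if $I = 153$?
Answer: $-17228$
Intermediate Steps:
$- 146 \left(-35 + I\right) = - 146 \left(-35 + 153\right) = \left(-146\right) 118 = -17228$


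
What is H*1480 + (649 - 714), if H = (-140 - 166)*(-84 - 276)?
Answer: 163036735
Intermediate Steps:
H = 110160 (H = -306*(-360) = 110160)
H*1480 + (649 - 714) = 110160*1480 + (649 - 714) = 163036800 - 65 = 163036735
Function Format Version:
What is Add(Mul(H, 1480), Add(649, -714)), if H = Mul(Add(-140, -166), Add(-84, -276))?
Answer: 163036735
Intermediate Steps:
H = 110160 (H = Mul(-306, -360) = 110160)
Add(Mul(H, 1480), Add(649, -714)) = Add(Mul(110160, 1480), Add(649, -714)) = Add(163036800, -65) = 163036735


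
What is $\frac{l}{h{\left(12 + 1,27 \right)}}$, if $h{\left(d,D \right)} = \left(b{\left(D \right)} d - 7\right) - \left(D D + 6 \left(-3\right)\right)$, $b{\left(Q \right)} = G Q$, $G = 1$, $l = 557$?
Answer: $- \frac{557}{367} \approx -1.5177$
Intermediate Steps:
$b{\left(Q \right)} = Q$ ($b{\left(Q \right)} = 1 Q = Q$)
$h{\left(d,D \right)} = 11 - D^{2} + D d$ ($h{\left(d,D \right)} = \left(D d - 7\right) - \left(D D + 6 \left(-3\right)\right) = \left(-7 + D d\right) - \left(D^{2} - 18\right) = \left(-7 + D d\right) - \left(-18 + D^{2}\right) = 11 - D^{2} + D d$)
$\frac{l}{h{\left(12 + 1,27 \right)}} = \frac{557}{11 - 27^{2} + 27 \left(12 + 1\right)} = \frac{557}{11 - 729 + 27 \cdot 13} = \frac{557}{11 - 729 + 351} = \frac{557}{-367} = 557 \left(- \frac{1}{367}\right) = - \frac{557}{367}$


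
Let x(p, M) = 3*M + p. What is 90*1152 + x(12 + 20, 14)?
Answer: 103754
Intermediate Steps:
x(p, M) = p + 3*M
90*1152 + x(12 + 20, 14) = 90*1152 + ((12 + 20) + 3*14) = 103680 + (32 + 42) = 103680 + 74 = 103754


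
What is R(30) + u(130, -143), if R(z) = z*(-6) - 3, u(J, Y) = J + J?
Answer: 77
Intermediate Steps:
u(J, Y) = 2*J
R(z) = -3 - 6*z (R(z) = -6*z - 3 = -3 - 6*z)
R(30) + u(130, -143) = (-3 - 6*30) + 2*130 = (-3 - 180) + 260 = -183 + 260 = 77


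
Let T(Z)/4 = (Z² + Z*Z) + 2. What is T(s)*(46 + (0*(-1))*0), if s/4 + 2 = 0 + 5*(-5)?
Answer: 4292720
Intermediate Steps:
s = -108 (s = -8 + 4*(0 + 5*(-5)) = -8 + 4*(0 - 25) = -8 + 4*(-25) = -8 - 100 = -108)
T(Z) = 8 + 8*Z² (T(Z) = 4*((Z² + Z*Z) + 2) = 4*((Z² + Z²) + 2) = 4*(2*Z² + 2) = 4*(2 + 2*Z²) = 8 + 8*Z²)
T(s)*(46 + (0*(-1))*0) = (8 + 8*(-108)²)*(46 + (0*(-1))*0) = (8 + 8*11664)*(46 + 0*0) = (8 + 93312)*(46 + 0) = 93320*46 = 4292720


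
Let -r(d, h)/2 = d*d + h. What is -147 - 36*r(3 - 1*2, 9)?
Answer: 573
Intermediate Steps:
r(d, h) = -2*h - 2*d² (r(d, h) = -2*(d*d + h) = -2*(d² + h) = -2*(h + d²) = -2*h - 2*d²)
-147 - 36*r(3 - 1*2, 9) = -147 - 36*(-2*9 - 2*(3 - 1*2)²) = -147 - 36*(-18 - 2*(3 - 2)²) = -147 - 36*(-18 - 2*1²) = -147 - 36*(-18 - 2*1) = -147 - 36*(-18 - 2) = -147 - 36*(-20) = -147 + 720 = 573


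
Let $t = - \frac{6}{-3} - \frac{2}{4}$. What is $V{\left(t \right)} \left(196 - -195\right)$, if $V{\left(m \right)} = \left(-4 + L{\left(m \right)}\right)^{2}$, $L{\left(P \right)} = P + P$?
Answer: $391$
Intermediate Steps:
$L{\left(P \right)} = 2 P$
$t = \frac{3}{2}$ ($t = \left(-6\right) \left(- \frac{1}{3}\right) - \frac{1}{2} = 2 - \frac{1}{2} = \frac{3}{2} \approx 1.5$)
$V{\left(m \right)} = \left(-4 + 2 m\right)^{2}$
$V{\left(t \right)} \left(196 - -195\right) = 4 \left(-2 + \frac{3}{2}\right)^{2} \left(196 - -195\right) = 4 \left(- \frac{1}{2}\right)^{2} \left(196 + 195\right) = 4 \cdot \frac{1}{4} \cdot 391 = 1 \cdot 391 = 391$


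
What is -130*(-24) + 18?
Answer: 3138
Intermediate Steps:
-130*(-24) + 18 = 3120 + 18 = 3138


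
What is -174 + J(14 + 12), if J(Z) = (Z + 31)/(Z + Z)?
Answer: -8991/52 ≈ -172.90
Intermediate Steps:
J(Z) = (31 + Z)/(2*Z) (J(Z) = (31 + Z)/((2*Z)) = (31 + Z)*(1/(2*Z)) = (31 + Z)/(2*Z))
-174 + J(14 + 12) = -174 + (31 + (14 + 12))/(2*(14 + 12)) = -174 + (1/2)*(31 + 26)/26 = -174 + (1/2)*(1/26)*57 = -174 + 57/52 = -8991/52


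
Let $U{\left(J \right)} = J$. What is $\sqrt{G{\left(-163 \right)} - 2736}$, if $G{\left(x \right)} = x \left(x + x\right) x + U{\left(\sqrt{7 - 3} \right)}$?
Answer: $6 i \sqrt{240673} \approx 2943.5 i$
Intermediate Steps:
$G{\left(x \right)} = 2 + 2 x^{3}$ ($G{\left(x \right)} = x \left(x + x\right) x + \sqrt{7 - 3} = x 2 x x + \sqrt{4} = 2 x^{2} x + 2 = 2 x^{3} + 2 = 2 + 2 x^{3}$)
$\sqrt{G{\left(-163 \right)} - 2736} = \sqrt{\left(2 + 2 \left(-163\right)^{3}\right) - 2736} = \sqrt{\left(2 + 2 \left(-4330747\right)\right) - 2736} = \sqrt{\left(2 - 8661494\right) - 2736} = \sqrt{-8661492 - 2736} = \sqrt{-8664228} = 6 i \sqrt{240673}$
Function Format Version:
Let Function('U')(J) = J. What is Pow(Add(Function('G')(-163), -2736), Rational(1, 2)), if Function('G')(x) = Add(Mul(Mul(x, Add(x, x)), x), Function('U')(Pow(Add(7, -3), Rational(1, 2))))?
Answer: Mul(6, I, Pow(240673, Rational(1, 2))) ≈ Mul(2943.5, I)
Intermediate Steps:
Function('G')(x) = Add(2, Mul(2, Pow(x, 3))) (Function('G')(x) = Add(Mul(Mul(x, Add(x, x)), x), Pow(Add(7, -3), Rational(1, 2))) = Add(Mul(Mul(x, Mul(2, x)), x), Pow(4, Rational(1, 2))) = Add(Mul(Mul(2, Pow(x, 2)), x), 2) = Add(Mul(2, Pow(x, 3)), 2) = Add(2, Mul(2, Pow(x, 3))))
Pow(Add(Function('G')(-163), -2736), Rational(1, 2)) = Pow(Add(Add(2, Mul(2, Pow(-163, 3))), -2736), Rational(1, 2)) = Pow(Add(Add(2, Mul(2, -4330747)), -2736), Rational(1, 2)) = Pow(Add(Add(2, -8661494), -2736), Rational(1, 2)) = Pow(Add(-8661492, -2736), Rational(1, 2)) = Pow(-8664228, Rational(1, 2)) = Mul(6, I, Pow(240673, Rational(1, 2)))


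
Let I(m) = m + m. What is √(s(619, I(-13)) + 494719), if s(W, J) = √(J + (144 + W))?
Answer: √(494719 + √737) ≈ 703.38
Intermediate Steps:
I(m) = 2*m
s(W, J) = √(144 + J + W)
√(s(619, I(-13)) + 494719) = √(√(144 + 2*(-13) + 619) + 494719) = √(√(144 - 26 + 619) + 494719) = √(√737 + 494719) = √(494719 + √737)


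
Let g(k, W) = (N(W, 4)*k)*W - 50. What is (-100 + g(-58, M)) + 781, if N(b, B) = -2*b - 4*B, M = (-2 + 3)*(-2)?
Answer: -761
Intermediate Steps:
M = -2 (M = 1*(-2) = -2)
N(b, B) = -4*B - 2*b
g(k, W) = -50 + W*k*(-16 - 2*W) (g(k, W) = ((-4*4 - 2*W)*k)*W - 50 = ((-16 - 2*W)*k)*W - 50 = (k*(-16 - 2*W))*W - 50 = W*k*(-16 - 2*W) - 50 = -50 + W*k*(-16 - 2*W))
(-100 + g(-58, M)) + 781 = (-100 + (-50 - 2*(-2)*(-58)*(8 - 2))) + 781 = (-100 + (-50 - 2*(-2)*(-58)*6)) + 781 = (-100 + (-50 - 1392)) + 781 = (-100 - 1442) + 781 = -1542 + 781 = -761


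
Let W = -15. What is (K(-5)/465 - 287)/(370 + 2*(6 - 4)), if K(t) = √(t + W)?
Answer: -287/374 + I*√5/86955 ≈ -0.76738 + 2.5715e-5*I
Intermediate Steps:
K(t) = √(-15 + t) (K(t) = √(t - 15) = √(-15 + t))
(K(-5)/465 - 287)/(370 + 2*(6 - 4)) = (√(-15 - 5)/465 - 287)/(370 + 2*(6 - 4)) = (√(-20)*(1/465) - 287)/(370 + 2*2) = ((2*I*√5)*(1/465) - 287)/(370 + 4) = (2*I*√5/465 - 287)/374 = (-287 + 2*I*√5/465)*(1/374) = -287/374 + I*√5/86955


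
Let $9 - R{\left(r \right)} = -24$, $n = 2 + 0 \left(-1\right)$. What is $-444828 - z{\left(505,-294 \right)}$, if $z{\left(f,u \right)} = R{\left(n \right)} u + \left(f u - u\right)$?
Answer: $-286950$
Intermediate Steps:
$n = 2$ ($n = 2 + 0 = 2$)
$R{\left(r \right)} = 33$ ($R{\left(r \right)} = 9 - -24 = 9 + 24 = 33$)
$z{\left(f,u \right)} = 32 u + f u$ ($z{\left(f,u \right)} = 33 u + \left(f u - u\right) = 33 u + \left(- u + f u\right) = 32 u + f u$)
$-444828 - z{\left(505,-294 \right)} = -444828 - - 294 \left(32 + 505\right) = -444828 - \left(-294\right) 537 = -444828 - -157878 = -444828 + 157878 = -286950$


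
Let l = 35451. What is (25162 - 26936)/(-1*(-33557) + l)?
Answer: -887/34504 ≈ -0.025707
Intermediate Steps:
(25162 - 26936)/(-1*(-33557) + l) = (25162 - 26936)/(-1*(-33557) + 35451) = -1774/(33557 + 35451) = -1774/69008 = -1774*1/69008 = -887/34504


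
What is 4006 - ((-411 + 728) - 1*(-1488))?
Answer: 2201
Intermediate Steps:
4006 - ((-411 + 728) - 1*(-1488)) = 4006 - (317 + 1488) = 4006 - 1*1805 = 4006 - 1805 = 2201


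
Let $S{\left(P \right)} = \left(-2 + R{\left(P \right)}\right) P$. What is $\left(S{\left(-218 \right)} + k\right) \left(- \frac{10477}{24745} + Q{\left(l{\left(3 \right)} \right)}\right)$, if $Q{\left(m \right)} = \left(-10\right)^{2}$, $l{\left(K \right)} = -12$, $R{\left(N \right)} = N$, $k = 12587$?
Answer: $\frac{149189200581}{24745} \approx 6.0291 \cdot 10^{6}$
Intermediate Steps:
$S{\left(P \right)} = P \left(-2 + P\right)$ ($S{\left(P \right)} = \left(-2 + P\right) P = P \left(-2 + P\right)$)
$Q{\left(m \right)} = 100$
$\left(S{\left(-218 \right)} + k\right) \left(- \frac{10477}{24745} + Q{\left(l{\left(3 \right)} \right)}\right) = \left(- 218 \left(-2 - 218\right) + 12587\right) \left(- \frac{10477}{24745} + 100\right) = \left(\left(-218\right) \left(-220\right) + 12587\right) \left(\left(-10477\right) \frac{1}{24745} + 100\right) = \left(47960 + 12587\right) \left(- \frac{10477}{24745} + 100\right) = 60547 \cdot \frac{2464023}{24745} = \frac{149189200581}{24745}$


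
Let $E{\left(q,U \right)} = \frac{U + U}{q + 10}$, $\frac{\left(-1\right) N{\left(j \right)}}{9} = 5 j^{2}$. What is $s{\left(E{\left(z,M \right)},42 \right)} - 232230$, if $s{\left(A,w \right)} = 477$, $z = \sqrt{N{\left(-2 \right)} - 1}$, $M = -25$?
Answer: $-231753$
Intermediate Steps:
$N{\left(j \right)} = - 45 j^{2}$ ($N{\left(j \right)} = - 9 \cdot 5 j^{2} = - 45 j^{2}$)
$z = i \sqrt{181}$ ($z = \sqrt{- 45 \left(-2\right)^{2} - 1} = \sqrt{\left(-45\right) 4 - 1} = \sqrt{-180 - 1} = \sqrt{-181} = i \sqrt{181} \approx 13.454 i$)
$E{\left(q,U \right)} = \frac{2 U}{10 + q}$
$s{\left(E{\left(z,M \right)},42 \right)} - 232230 = 477 - 232230 = -231753$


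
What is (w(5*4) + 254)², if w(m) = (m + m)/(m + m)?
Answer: 65025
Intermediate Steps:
w(m) = 1 (w(m) = (2*m)/((2*m)) = (2*m)*(1/(2*m)) = 1)
(w(5*4) + 254)² = (1 + 254)² = 255² = 65025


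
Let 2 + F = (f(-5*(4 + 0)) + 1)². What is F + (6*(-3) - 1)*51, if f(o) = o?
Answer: -610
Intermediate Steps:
F = 359 (F = -2 + (-5*(4 + 0) + 1)² = -2 + (-5*4 + 1)² = -2 + (-20 + 1)² = -2 + (-19)² = -2 + 361 = 359)
F + (6*(-3) - 1)*51 = 359 + (6*(-3) - 1)*51 = 359 + (-18 - 1)*51 = 359 - 19*51 = 359 - 969 = -610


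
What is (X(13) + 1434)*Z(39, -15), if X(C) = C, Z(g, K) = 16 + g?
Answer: 79585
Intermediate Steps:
(X(13) + 1434)*Z(39, -15) = (13 + 1434)*(16 + 39) = 1447*55 = 79585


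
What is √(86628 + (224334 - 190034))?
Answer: 4*√7558 ≈ 347.75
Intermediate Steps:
√(86628 + (224334 - 190034)) = √(86628 + 34300) = √120928 = 4*√7558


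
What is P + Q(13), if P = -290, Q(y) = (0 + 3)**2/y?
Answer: -3761/13 ≈ -289.31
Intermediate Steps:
Q(y) = 9/y (Q(y) = 3**2/y = 9/y)
P + Q(13) = -290 + 9/13 = -3761/13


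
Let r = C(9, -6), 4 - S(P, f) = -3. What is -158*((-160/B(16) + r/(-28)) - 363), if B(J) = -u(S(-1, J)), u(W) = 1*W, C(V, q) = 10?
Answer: 53799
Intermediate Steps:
S(P, f) = 7 (S(P, f) = 4 - 1*(-3) = 4 + 3 = 7)
u(W) = W
r = 10
B(J) = -7 (B(J) = -1*7 = -7)
-158*((-160/B(16) + r/(-28)) - 363) = -158*((-160/(-7) + 10/(-28)) - 363) = -158*((-160*(-⅐) + 10*(-1/28)) - 363) = -158*((160/7 - 5/14) - 363) = -158*(45/2 - 363) = -158*(-681/2) = 53799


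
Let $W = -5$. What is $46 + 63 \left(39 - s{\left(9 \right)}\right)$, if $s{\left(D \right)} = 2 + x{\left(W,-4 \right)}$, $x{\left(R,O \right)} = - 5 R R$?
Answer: $10252$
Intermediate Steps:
$x{\left(R,O \right)} = - 5 R^{2}$
$s{\left(D \right)} = -123$ ($s{\left(D \right)} = 2 - 5 \left(-5\right)^{2} = 2 - 125 = -123$)
$46 + 63 \left(39 - s{\left(9 \right)}\right) = 46 + 63 \left(39 - -123\right) = 46 + 63 \left(39 + 123\right) = 46 + 63 \cdot 162 = 46 + 10206 = 10252$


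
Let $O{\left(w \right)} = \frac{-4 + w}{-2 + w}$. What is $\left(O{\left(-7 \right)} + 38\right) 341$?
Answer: $\frac{120373}{9} \approx 13375.0$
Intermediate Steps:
$O{\left(w \right)} = \frac{-4 + w}{-2 + w}$
$\left(O{\left(-7 \right)} + 38\right) 341 = \left(\frac{-4 - 7}{-2 - 7} + 38\right) 341 = \left(\frac{1}{-9} \left(-11\right) + 38\right) 341 = \left(\left(- \frac{1}{9}\right) \left(-11\right) + 38\right) 341 = \left(\frac{11}{9} + 38\right) 341 = \frac{353}{9} \cdot 341 = \frac{120373}{9}$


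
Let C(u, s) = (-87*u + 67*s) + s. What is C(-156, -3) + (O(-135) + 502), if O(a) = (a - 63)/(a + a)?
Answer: 208061/15 ≈ 13871.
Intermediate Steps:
O(a) = (-63 + a)/(2*a) (O(a) = (-63 + a)/((2*a)) = (-63 + a)*(1/(2*a)) = (-63 + a)/(2*a))
C(u, s) = -87*u + 68*s
C(-156, -3) + (O(-135) + 502) = (-87*(-156) + 68*(-3)) + ((1/2)*(-63 - 135)/(-135) + 502) = (13572 - 204) + ((1/2)*(-1/135)*(-198) + 502) = 13368 + (11/15 + 502) = 13368 + 7541/15 = 208061/15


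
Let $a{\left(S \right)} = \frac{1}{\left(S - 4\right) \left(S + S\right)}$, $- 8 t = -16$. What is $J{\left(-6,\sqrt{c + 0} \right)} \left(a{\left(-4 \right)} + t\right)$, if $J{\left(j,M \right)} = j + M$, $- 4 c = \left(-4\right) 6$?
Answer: $- \frac{387}{32} + \frac{129 \sqrt{6}}{64} \approx -7.1565$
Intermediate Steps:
$c = 6$ ($c = - \frac{\left(-4\right) 6}{4} = \left(- \frac{1}{4}\right) \left(-24\right) = 6$)
$t = 2$ ($t = \left(- \frac{1}{8}\right) \left(-16\right) = 2$)
$J{\left(j,M \right)} = M + j$
$a{\left(S \right)} = \frac{1}{2 S \left(-4 + S\right)}$ ($a{\left(S \right)} = \frac{1}{\left(-4 + S\right) 2 S} = \frac{1}{2 S \left(-4 + S\right)}$)
$J{\left(-6,\sqrt{c + 0} \right)} \left(a{\left(-4 \right)} + t\right) = \left(\sqrt{6 + 0} - 6\right) \left(\frac{1}{2 \left(-4\right) \left(-4 - 4\right)} + 2\right) = \left(\sqrt{6} - 6\right) \left(\frac{1}{2} \left(- \frac{1}{4}\right) \frac{1}{-8} + 2\right) = \left(-6 + \sqrt{6}\right) \left(\frac{1}{2} \left(- \frac{1}{4}\right) \left(- \frac{1}{8}\right) + 2\right) = \left(-6 + \sqrt{6}\right) \left(\frac{1}{64} + 2\right) = \left(-6 + \sqrt{6}\right) \frac{129}{64} = - \frac{387}{32} + \frac{129 \sqrt{6}}{64}$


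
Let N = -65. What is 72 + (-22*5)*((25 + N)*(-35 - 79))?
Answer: -501528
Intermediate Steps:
72 + (-22*5)*((25 + N)*(-35 - 79)) = 72 + (-22*5)*((25 - 65)*(-35 - 79)) = 72 - (-4400)*(-114) = 72 - 110*4560 = 72 - 501600 = -501528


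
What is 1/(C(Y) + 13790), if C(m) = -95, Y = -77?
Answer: 1/13695 ≈ 7.3019e-5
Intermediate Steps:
1/(C(Y) + 13790) = 1/(-95 + 13790) = 1/13695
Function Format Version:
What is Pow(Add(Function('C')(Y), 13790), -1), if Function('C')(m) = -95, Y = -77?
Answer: Rational(1, 13695) ≈ 7.3019e-5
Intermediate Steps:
Pow(Add(Function('C')(Y), 13790), -1) = Pow(Add(-95, 13790), -1) = Pow(13695, -1) = Rational(1, 13695)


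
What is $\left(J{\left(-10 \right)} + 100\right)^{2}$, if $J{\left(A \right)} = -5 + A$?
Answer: $7225$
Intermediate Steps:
$\left(J{\left(-10 \right)} + 100\right)^{2} = \left(\left(-5 - 10\right) + 100\right)^{2} = \left(-15 + 100\right)^{2} = 85^{2} = 7225$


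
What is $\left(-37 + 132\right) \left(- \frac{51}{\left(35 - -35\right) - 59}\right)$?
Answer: $- \frac{4845}{11} \approx -440.45$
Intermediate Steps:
$\left(-37 + 132\right) \left(- \frac{51}{\left(35 - -35\right) - 59}\right) = 95 \left(- \frac{51}{\left(35 + 35\right) - 59}\right) = 95 \left(- \frac{51}{70 - 59}\right) = 95 \left(- \frac{51}{11}\right) = - \frac{4845}{11}$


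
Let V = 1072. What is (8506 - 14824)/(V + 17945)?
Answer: -702/2113 ≈ -0.33223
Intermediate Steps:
(8506 - 14824)/(V + 17945) = (8506 - 14824)/(1072 + 17945) = -6318/19017 = -6318*1/19017 = -702/2113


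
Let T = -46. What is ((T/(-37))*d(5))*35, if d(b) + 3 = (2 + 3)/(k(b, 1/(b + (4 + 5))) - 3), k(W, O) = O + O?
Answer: -15295/74 ≈ -206.69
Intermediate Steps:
k(W, O) = 2*O
d(b) = -3 + 5/(-3 + 2/(9 + b)) (d(b) = -3 + (2 + 3)/(2/(b + (4 + 5)) - 3) = -3 + 5/(2/(b + 9) - 3) = -3 + 5/(2/(9 + b) - 3) = -3 + 5/(-3 + 2/(9 + b)))
((T/(-37))*d(5))*35 = ((-46/(-37))*(2*(-60 - 7*5)/(25 + 3*5)))*35 = ((-46*(-1/37))*(2*(-60 - 35)/(25 + 15)))*35 = (46*(2*(-95)/40)/37)*35 = (46*(2*(1/40)*(-95))/37)*35 = ((46/37)*(-19/4))*35 = -437/74*35 = -15295/74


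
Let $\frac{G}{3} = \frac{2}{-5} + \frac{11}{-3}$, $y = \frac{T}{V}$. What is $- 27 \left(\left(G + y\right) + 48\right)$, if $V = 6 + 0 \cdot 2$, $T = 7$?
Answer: $- \frac{9981}{10} \approx -998.1$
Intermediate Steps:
$V = 6$ ($V = 6 + 0 = 6$)
$y = \frac{7}{6} \approx 1.1667$
$G = - \frac{61}{5}$ ($G = 3 \left(\frac{2}{-5} + \frac{11}{-3}\right) = 3 \left(2 \left(- \frac{1}{5}\right) + 11 \left(- \frac{1}{3}\right)\right) = 3 \left(- \frac{2}{5} - \frac{11}{3}\right) = 3 \left(- \frac{61}{15}\right) = - \frac{61}{5} \approx -12.2$)
$- 27 \left(\left(G + y\right) + 48\right) = - 27 \left(\left(- \frac{61}{5} + \frac{7}{6}\right) + 48\right) = - 27 \left(- \frac{331}{30} + 48\right) = \left(-27\right) \frac{1109}{30} = - \frac{9981}{10}$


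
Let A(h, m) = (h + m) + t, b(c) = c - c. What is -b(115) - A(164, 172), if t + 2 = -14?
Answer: -320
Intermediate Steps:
t = -16 (t = -2 - 14 = -16)
b(c) = 0
A(h, m) = -16 + h + m (A(h, m) = (h + m) - 16 = -16 + h + m)
-b(115) - A(164, 172) = -1*0 - (-16 + 164 + 172) = 0 - 1*320 = 0 - 320 = -320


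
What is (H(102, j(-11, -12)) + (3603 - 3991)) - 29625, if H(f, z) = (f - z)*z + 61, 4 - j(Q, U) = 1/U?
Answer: -4255513/144 ≈ -29552.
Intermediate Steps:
j(Q, U) = 4 - 1/U
H(f, z) = 61 + z*(f - z) (H(f, z) = z*(f - z) + 61 = 61 + z*(f - z))
(H(102, j(-11, -12)) + (3603 - 3991)) - 29625 = ((61 - (4 - 1/(-12))**2 + 102*(4 - 1/(-12))) + (3603 - 3991)) - 29625 = ((61 - (4 - 1*(-1/12))**2 + 102*(4 - 1*(-1/12))) - 388) - 29625 = ((61 - (4 + 1/12)**2 + 102*(4 + 1/12)) - 388) - 29625 = ((61 - (49/12)**2 + 102*(49/12)) - 388) - 29625 = ((61 - 1*2401/144 + 833/2) - 388) - 29625 = ((61 - 2401/144 + 833/2) - 388) - 29625 = (66359/144 - 388) - 29625 = 10487/144 - 29625 = -4255513/144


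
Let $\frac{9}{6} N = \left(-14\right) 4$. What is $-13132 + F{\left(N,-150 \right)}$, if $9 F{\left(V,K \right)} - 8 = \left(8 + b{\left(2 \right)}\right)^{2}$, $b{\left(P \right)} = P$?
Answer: $-13120$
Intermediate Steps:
$N = - \frac{112}{3}$ ($N = \frac{2 \left(\left(-14\right) 4\right)}{3} = \frac{2}{3} \left(-56\right) = - \frac{112}{3} \approx -37.333$)
$F{\left(V,K \right)} = 12$ ($F{\left(V,K \right)} = \frac{8}{9} + \frac{\left(8 + 2\right)^{2}}{9} = \frac{8}{9} + \frac{10^{2}}{9} = \frac{8}{9} + \frac{1}{9} \cdot 100 = \frac{8}{9} + \frac{100}{9} = 12$)
$-13132 + F{\left(N,-150 \right)} = -13132 + 12 = -13120$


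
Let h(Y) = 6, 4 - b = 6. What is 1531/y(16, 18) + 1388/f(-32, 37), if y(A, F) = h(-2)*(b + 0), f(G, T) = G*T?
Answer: -114335/888 ≈ -128.76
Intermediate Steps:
b = -2 (b = 4 - 1*6 = 4 - 6 = -2)
y(A, F) = -12 (y(A, F) = 6*(-2 + 0) = 6*(-2) = -12)
1531/y(16, 18) + 1388/f(-32, 37) = 1531/(-12) + 1388/((-32*37)) = 1531*(-1/12) + 1388/(-1184) = -1531/12 + 1388*(-1/1184) = -1531/12 - 347/296 = -114335/888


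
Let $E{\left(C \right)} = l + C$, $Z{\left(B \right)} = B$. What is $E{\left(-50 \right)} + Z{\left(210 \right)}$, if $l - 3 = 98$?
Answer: $261$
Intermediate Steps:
$l = 101$ ($l = 3 + 98 = 101$)
$E{\left(C \right)} = 101 + C$
$E{\left(-50 \right)} + Z{\left(210 \right)} = \left(101 - 50\right) + 210 = 51 + 210 = 261$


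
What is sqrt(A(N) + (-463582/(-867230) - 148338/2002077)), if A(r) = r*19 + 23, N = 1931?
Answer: sqrt(86063206254856234819415)/1531094565 ≈ 191.60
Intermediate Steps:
A(r) = 23 + 19*r (A(r) = 19*r + 23 = 23 + 19*r)
sqrt(A(N) + (-463582/(-867230) - 148338/2002077)) = sqrt((23 + 19*1931) + (-463582/(-867230) - 148338/2002077)) = sqrt((23 + 36689) + (-463582*(-1/867230) - 148338*1/2002077)) = sqrt(36712 + (33113/61945 - 5494/74151)) = sqrt(36712 + 2115036233/4593283695) = sqrt(168630746047073/4593283695) = sqrt(86063206254856234819415)/1531094565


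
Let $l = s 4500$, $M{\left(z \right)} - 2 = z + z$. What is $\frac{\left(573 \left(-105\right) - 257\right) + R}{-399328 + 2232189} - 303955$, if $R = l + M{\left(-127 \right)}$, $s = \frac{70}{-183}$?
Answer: $- \frac{33983546986669}{111804521} \approx -3.0396 \cdot 10^{5}$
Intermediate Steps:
$s = - \frac{70}{183}$ ($s = 70 \left(- \frac{1}{183}\right) = - \frac{70}{183} \approx -0.38251$)
$M{\left(z \right)} = 2 + 2 z$ ($M{\left(z \right)} = 2 + \left(z + z\right) = 2 + 2 z$)
$l = - \frac{105000}{61}$ ($l = \left(- \frac{70}{183}\right) 4500 = - \frac{105000}{61} \approx -1721.3$)
$R = - \frac{120372}{61}$ ($R = - \frac{105000}{61} + \left(2 + 2 \left(-127\right)\right) = - \frac{105000}{61} + \left(2 - 254\right) = - \frac{105000}{61} - 252 = - \frac{120372}{61} \approx -1973.3$)
$\frac{\left(573 \left(-105\right) - 257\right) + R}{-399328 + 2232189} - 303955 = \frac{\left(573 \left(-105\right) - 257\right) - \frac{120372}{61}}{-399328 + 2232189} - 303955 = \frac{\left(-60165 - 257\right) - \frac{120372}{61}}{1832861} - 303955 = \left(-60422 - \frac{120372}{61}\right) \frac{1}{1832861} - 303955 = \left(- \frac{3806114}{61}\right) \frac{1}{1832861} - 303955 = - \frac{3806114}{111804521} - 303955 = - \frac{33983546986669}{111804521}$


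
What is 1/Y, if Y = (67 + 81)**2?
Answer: 1/21904 ≈ 4.5654e-5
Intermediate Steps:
Y = 21904 (Y = 148**2 = 21904)
1/Y = 1/21904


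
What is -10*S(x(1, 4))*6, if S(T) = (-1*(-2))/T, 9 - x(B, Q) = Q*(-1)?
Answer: -120/13 ≈ -9.2308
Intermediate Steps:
x(B, Q) = 9 + Q (x(B, Q) = 9 - Q*(-1) = 9 - (-1)*Q = 9 + Q)
S(T) = 2/T
-10*S(x(1, 4))*6 = -20/(9 + 4)*6 = -20/13*6 = -120/13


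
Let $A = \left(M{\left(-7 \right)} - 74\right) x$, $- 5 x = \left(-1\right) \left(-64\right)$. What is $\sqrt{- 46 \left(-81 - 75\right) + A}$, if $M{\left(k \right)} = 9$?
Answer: $2 \sqrt{2002} \approx 89.487$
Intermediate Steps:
$x = - \frac{64}{5}$ ($x = - \frac{\left(-1\right) \left(-64\right)}{5} = \left(- \frac{1}{5}\right) 64 = - \frac{64}{5} \approx -12.8$)
$A = 832$ ($A = \left(9 - 74\right) \left(- \frac{64}{5}\right) = \left(-65\right) \left(- \frac{64}{5}\right) = 832$)
$\sqrt{- 46 \left(-81 - 75\right) + A} = \sqrt{- 46 \left(-81 - 75\right) + 832} = \sqrt{\left(-46\right) \left(-156\right) + 832} = \sqrt{7176 + 832} = \sqrt{8008} = 2 \sqrt{2002}$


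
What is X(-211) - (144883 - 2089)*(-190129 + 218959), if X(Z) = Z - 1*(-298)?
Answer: -4116750933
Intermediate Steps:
X(Z) = 298 + Z (X(Z) = Z + 298 = 298 + Z)
X(-211) - (144883 - 2089)*(-190129 + 218959) = (298 - 211) - (144883 - 2089)*(-190129 + 218959) = 87 - 142794*28830 = 87 - 1*4116751020 = 87 - 4116751020 = -4116750933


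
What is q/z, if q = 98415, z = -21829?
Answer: -98415/21829 ≈ -4.5085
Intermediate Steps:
q/z = 98415/(-21829) = 98415*(-1/21829) = -98415/21829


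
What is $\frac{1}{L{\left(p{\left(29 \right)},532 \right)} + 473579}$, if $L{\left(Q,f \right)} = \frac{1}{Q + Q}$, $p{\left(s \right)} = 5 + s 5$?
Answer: $\frac{300}{142073701} \approx 2.1116 \cdot 10^{-6}$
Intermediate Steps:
$p{\left(s \right)} = 5 + 5 s$
$L{\left(Q,f \right)} = \frac{1}{2 Q}$
$\frac{1}{L{\left(p{\left(29 \right)},532 \right)} + 473579} = \frac{1}{\frac{1}{2 \left(5 + 5 \cdot 29\right)} + 473579} = \frac{1}{\frac{1}{2 \left(5 + 145\right)} + 473579} = \frac{1}{\frac{1}{2 \cdot 150} + 473579} = \frac{1}{\frac{1}{2} \cdot \frac{1}{150} + 473579} = \frac{1}{\frac{1}{300} + 473579} = \frac{1}{\frac{142073701}{300}} = \frac{300}{142073701}$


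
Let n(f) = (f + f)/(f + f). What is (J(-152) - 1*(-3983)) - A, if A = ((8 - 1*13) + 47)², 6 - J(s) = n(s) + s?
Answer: 2376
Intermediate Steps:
n(f) = 1 (n(f) = (2*f)/((2*f)) = (2*f)*(1/(2*f)) = 1)
J(s) = 5 - s (J(s) = 6 - (1 + s) = 6 + (-1 - s) = 5 - s)
A = 1764 (A = ((8 - 13) + 47)² = (-5 + 47)² = 42² = 1764)
(J(-152) - 1*(-3983)) - A = ((5 - 1*(-152)) - 1*(-3983)) - 1*1764 = ((5 + 152) + 3983) - 1764 = (157 + 3983) - 1764 = 4140 - 1764 = 2376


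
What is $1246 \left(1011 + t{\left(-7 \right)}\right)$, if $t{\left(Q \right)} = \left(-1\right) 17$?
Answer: $1238524$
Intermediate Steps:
$t{\left(Q \right)} = -17$
$1246 \left(1011 + t{\left(-7 \right)}\right) = 1246 \left(1011 - 17\right) = 1246 \cdot 994 = 1238524$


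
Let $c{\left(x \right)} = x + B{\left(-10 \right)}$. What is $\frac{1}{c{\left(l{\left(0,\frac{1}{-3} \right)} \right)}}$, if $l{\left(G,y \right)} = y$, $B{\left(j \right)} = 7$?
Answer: $\frac{3}{20} \approx 0.15$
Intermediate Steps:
$c{\left(x \right)} = 7 + x$ ($c{\left(x \right)} = x + 7 = 7 + x$)
$\frac{1}{c{\left(l{\left(0,\frac{1}{-3} \right)} \right)}} = \frac{1}{7 + \frac{1}{-3}} = \frac{1}{7 - \frac{1}{3}} = \frac{1}{\frac{20}{3}} = \frac{3}{20}$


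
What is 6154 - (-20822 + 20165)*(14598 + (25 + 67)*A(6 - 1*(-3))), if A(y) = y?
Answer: 10141036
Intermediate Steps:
6154 - (-20822 + 20165)*(14598 + (25 + 67)*A(6 - 1*(-3))) = 6154 - (-20822 + 20165)*(14598 + (25 + 67)*(6 - 1*(-3))) = 6154 - (-657)*(14598 + 92*(6 + 3)) = 6154 - (-657)*(14598 + 92*9) = 6154 - (-657)*(14598 + 828) = 6154 - (-657)*15426 = 6154 - 1*(-10134882) = 6154 + 10134882 = 10141036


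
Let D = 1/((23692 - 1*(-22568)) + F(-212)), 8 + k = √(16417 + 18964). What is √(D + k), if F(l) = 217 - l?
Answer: √(-17438855079 + 2179862721*√35381)/46689 ≈ 13.420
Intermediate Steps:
k = -8 + √35381 (k = -8 + √(16417 + 18964) = -8 + √35381 ≈ 180.10)
D = 1/46689 (D = 1/((23692 - 1*(-22568)) + (217 - 1*(-212))) = 1/((23692 + 22568) + (217 + 212)) = 1/(46260 + 429) = 1/46689 ≈ 2.1418e-5)
√(D + k) = √(1/46689 + (-8 + √35381)) = √(-373511/46689 + √35381)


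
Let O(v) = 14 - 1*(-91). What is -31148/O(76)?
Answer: -31148/105 ≈ -296.65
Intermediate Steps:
O(v) = 105 (O(v) = 14 + 91 = 105)
-31148/O(76) = -31148/105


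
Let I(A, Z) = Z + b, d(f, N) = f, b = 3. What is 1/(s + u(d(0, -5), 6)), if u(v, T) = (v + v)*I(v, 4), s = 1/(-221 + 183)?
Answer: -38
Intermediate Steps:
I(A, Z) = 3 + Z (I(A, Z) = Z + 3 = 3 + Z)
s = -1/38 (s = 1/(-38) = -1/38 ≈ -0.026316)
u(v, T) = 14*v (u(v, T) = (v + v)*(3 + 4) = (2*v)*7 = 14*v)
1/(s + u(d(0, -5), 6)) = 1/(-1/38 + 14*0) = 1/(-1/38 + 0) = 1/(-1/38) = -38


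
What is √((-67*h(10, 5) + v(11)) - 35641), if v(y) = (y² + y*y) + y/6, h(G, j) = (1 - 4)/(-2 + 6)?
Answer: I*√1272489/6 ≈ 188.01*I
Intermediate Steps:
h(G, j) = -¾ (h(G, j) = -3/4 = -3*¼ = -¾)
v(y) = 2*y² + y/6 (v(y) = (y² + y²) + y*(⅙) = 2*y² + y/6)
√((-67*h(10, 5) + v(11)) - 35641) = √((-67*(-¾) + (⅙)*11*(1 + 12*11)) - 35641) = √((201/4 + (⅙)*11*(1 + 132)) - 35641) = √((201/4 + (⅙)*11*133) - 35641) = √((201/4 + 1463/6) - 35641) = √(3529/12 - 35641) = √(-424163/12) = I*√1272489/6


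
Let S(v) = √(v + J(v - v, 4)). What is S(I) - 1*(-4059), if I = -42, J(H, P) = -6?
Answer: 4059 + 4*I*√3 ≈ 4059.0 + 6.9282*I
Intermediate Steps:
S(v) = √(-6 + v) (S(v) = √(v - 6) = √(-6 + v))
S(I) - 1*(-4059) = √(-6 - 42) - 1*(-4059) = √(-48) + 4059 = 4*I*√3 + 4059 = 4059 + 4*I*√3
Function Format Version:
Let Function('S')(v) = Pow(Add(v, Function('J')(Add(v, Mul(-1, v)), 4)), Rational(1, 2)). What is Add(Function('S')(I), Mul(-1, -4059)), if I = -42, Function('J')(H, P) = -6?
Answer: Add(4059, Mul(4, I, Pow(3, Rational(1, 2)))) ≈ Add(4059.0, Mul(6.9282, I))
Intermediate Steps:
Function('S')(v) = Pow(Add(-6, v), Rational(1, 2)) (Function('S')(v) = Pow(Add(v, -6), Rational(1, 2)) = Pow(Add(-6, v), Rational(1, 2)))
Add(Function('S')(I), Mul(-1, -4059)) = Add(Pow(Add(-6, -42), Rational(1, 2)), Mul(-1, -4059)) = Add(Pow(-48, Rational(1, 2)), 4059) = Add(Mul(4, I, Pow(3, Rational(1, 2))), 4059) = Add(4059, Mul(4, I, Pow(3, Rational(1, 2))))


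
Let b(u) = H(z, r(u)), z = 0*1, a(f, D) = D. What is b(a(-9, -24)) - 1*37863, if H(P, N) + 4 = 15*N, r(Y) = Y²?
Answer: -29227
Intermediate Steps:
z = 0
H(P, N) = -4 + 15*N
b(u) = -4 + 15*u²
b(a(-9, -24)) - 1*37863 = (-4 + 15*(-24)²) - 1*37863 = (-4 + 15*576) - 37863 = (-4 + 8640) - 37863 = 8636 - 37863 = -29227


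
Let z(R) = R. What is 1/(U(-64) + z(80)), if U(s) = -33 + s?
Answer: -1/17 ≈ -0.058824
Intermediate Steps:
1/(U(-64) + z(80)) = 1/((-33 - 64) + 80) = 1/(-97 + 80) = 1/(-17) = -1/17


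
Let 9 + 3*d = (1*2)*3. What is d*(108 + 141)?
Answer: -249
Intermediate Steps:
d = -1 (d = -3 + ((1*2)*3)/3 = -3 + (2*3)/3 = -3 + (⅓)*6 = -3 + 2 = -1)
d*(108 + 141) = -(108 + 141) = -1*249 = -249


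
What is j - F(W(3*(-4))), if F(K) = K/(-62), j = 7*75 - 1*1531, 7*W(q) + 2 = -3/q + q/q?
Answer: -1746419/1736 ≈ -1006.0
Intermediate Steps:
W(q) = -1/7 - 3/(7*q) (W(q) = -2/7 + (-3/q + q/q)/7 = -2/7 + (-3/q + 1)/7 = -2/7 + (1 - 3/q)/7 = -2/7 + (1/7 - 3/(7*q)) = -1/7 - 3/(7*q))
j = -1006 (j = 525 - 1531 = -1006)
F(K) = -K/62 (F(K) = K*(-1/62) = -K/62)
j - F(W(3*(-4))) = -1006 - (-1)*(-3 - 3*(-4))/(7*((3*(-4))))/62 = -1006 - (-1)*(1/7)*(-3 - 1*(-12))/(-12)/62 = -1006 - (-1)*(1/7)*(-1/12)*(-3 + 12)/62 = -1006 - (-1)*(1/7)*(-1/12)*9/62 = -1006 - (-1)*(-3)/(62*28) = -1006 - 1*3/1736 = -1006 - 3/1736 = -1746419/1736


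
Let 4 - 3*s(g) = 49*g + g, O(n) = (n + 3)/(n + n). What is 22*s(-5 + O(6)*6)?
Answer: 638/3 ≈ 212.67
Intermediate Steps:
O(n) = (3 + n)/(2*n) (O(n) = (3 + n)/((2*n)) = (3 + n)*(1/(2*n)) = (3 + n)/(2*n))
s(g) = 4/3 - 50*g/3 (s(g) = 4/3 - (49*g + g)/3 = 4/3 - 50*g/3)
22*s(-5 + O(6)*6) = 22*(4/3 - 50*(-5 + ((1/2)*(3 + 6)/6)*6)/3) = 22*(4/3 - 50*(-5 + ((1/2)*(1/6)*9)*6)/3) = 22*(4/3 - 50*(-5 + (3/4)*6)/3) = 22*(4/3 - 50*(-5 + 9/2)/3) = 22*(4/3 - 50/3*(-1/2)) = 22*(4/3 + 25/3) = 22*(29/3) = 638/3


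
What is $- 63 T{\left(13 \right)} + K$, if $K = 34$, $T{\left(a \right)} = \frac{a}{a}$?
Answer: $-29$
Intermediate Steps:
$T{\left(a \right)} = 1$
$- 63 T{\left(13 \right)} + K = \left(-63\right) 1 + 34 = -63 + 34 = -29$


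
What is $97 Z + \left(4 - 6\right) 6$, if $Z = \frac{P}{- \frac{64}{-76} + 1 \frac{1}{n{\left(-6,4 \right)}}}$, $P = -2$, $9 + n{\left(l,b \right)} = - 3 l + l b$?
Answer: $- \frac{57942}{221} \approx -262.18$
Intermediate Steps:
$n{\left(l,b \right)} = -9 - 3 l + b l$ ($n{\left(l,b \right)} = -9 + \left(- 3 l + l b\right) = -9 + \left(- 3 l + b l\right) = -9 - 3 l + b l$)
$Z = - \frac{570}{221}$ ($Z = - \frac{2}{- \frac{64}{-76} + 1 \frac{1}{-9 - -18 + 4 \left(-6\right)}} = - \frac{2}{\left(-64\right) \left(- \frac{1}{76}\right) + 1 \frac{1}{-9 + 18 - 24}} = - \frac{2}{\frac{16}{19} + 1 \frac{1}{-15}} = - \frac{2}{\frac{16}{19} + 1 \left(- \frac{1}{15}\right)} = - \frac{2}{\frac{16}{19} - \frac{1}{15}} = - \frac{2}{\frac{221}{285}} = \left(-2\right) \frac{285}{221} = - \frac{570}{221} \approx -2.5792$)
$97 Z + \left(4 - 6\right) 6 = 97 \left(- \frac{570}{221}\right) + \left(4 - 6\right) 6 = - \frac{55290}{221} - 12 = - \frac{57942}{221}$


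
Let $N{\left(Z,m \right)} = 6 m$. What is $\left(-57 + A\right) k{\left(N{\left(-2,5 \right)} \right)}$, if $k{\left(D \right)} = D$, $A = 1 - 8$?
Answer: $-1920$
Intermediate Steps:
$A = -7$ ($A = 1 - 8 = -7$)
$\left(-57 + A\right) k{\left(N{\left(-2,5 \right)} \right)} = \left(-57 - 7\right) 6 \cdot 5 = \left(-64\right) 30 = -1920$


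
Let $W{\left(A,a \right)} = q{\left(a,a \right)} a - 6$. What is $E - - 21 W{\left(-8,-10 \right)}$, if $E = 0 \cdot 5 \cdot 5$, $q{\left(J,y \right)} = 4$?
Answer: $-966$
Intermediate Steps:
$W{\left(A,a \right)} = -6 + 4 a$ ($W{\left(A,a \right)} = 4 a - 6 = -6 + 4 a$)
$E = 0$ ($E = 0 \cdot 25 = 0$)
$E - - 21 W{\left(-8,-10 \right)} = 0 - - 21 \left(-6 + 4 \left(-10\right)\right) = 0 - - 21 \left(-6 - 40\right) = 0 - \left(-21\right) \left(-46\right) = 0 - 966 = -966$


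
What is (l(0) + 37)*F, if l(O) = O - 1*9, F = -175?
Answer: -4900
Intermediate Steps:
l(O) = -9 + O (l(O) = O - 9 = -9 + O)
(l(0) + 37)*F = ((-9 + 0) + 37)*(-175) = (-9 + 37)*(-175) = 28*(-175) = -4900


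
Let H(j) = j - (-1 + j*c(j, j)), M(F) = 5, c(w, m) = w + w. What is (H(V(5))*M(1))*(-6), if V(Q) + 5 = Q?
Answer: -30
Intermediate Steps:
c(w, m) = 2*w
V(Q) = -5 + Q
H(j) = 1 + j - 2*j² (H(j) = j - (-1 + j*(2*j)) = j - (-1 + 2*j²) = j + (1 - 2*j²) = 1 + j - 2*j²)
(H(V(5))*M(1))*(-6) = ((1 + (-5 + 5) - 2*(-5 + 5)²)*5)*(-6) = ((1 + 0 - 2*0²)*5)*(-6) = ((1 + 0 - 2*0)*5)*(-6) = ((1 + 0 + 0)*5)*(-6) = (1*5)*(-6) = 5*(-6) = -30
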